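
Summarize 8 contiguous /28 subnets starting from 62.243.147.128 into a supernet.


Original prefix: /28
Number of subnets: 8 = 2^3
New prefix = 28 - 3 = 25
Supernet: 62.243.147.128/25


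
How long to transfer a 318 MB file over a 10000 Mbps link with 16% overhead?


Effective throughput = 10000 * (1 - 16/100) = 8400 Mbps
File size in Mb = 318 * 8 = 2544 Mb
Time = 2544 / 8400
Time = 0.3029 seconds


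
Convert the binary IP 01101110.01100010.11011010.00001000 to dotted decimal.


01101110 = 110
01100010 = 98
11011010 = 218
00001000 = 8
IP: 110.98.218.8


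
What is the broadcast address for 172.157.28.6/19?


Network: 172.157.0.0/19
Host bits = 13
Set all host bits to 1:
Broadcast: 172.157.31.255


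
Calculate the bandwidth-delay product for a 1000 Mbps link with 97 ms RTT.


BDP = bandwidth * RTT
= 1000 Mbps * 97 ms
= 1000 * 1e6 * 97 / 1000 bits
= 97000000 bits
= 12125000 bytes
= 11840.8203 KB
BDP = 97000000 bits (12125000 bytes)


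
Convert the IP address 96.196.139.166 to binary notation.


96 = 01100000
196 = 11000100
139 = 10001011
166 = 10100110
Binary: 01100000.11000100.10001011.10100110


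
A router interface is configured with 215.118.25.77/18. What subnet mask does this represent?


/18 means 18 network bits, 14 host bits
Binary: 11111111111111111100000000000000
Mask: 255.255.192.0


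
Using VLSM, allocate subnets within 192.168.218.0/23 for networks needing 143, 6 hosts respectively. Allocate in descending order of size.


143 hosts -> /24 (254 usable): 192.168.218.0/24
6 hosts -> /29 (6 usable): 192.168.219.0/29
Allocation: 192.168.218.0/24 (143 hosts, 254 usable); 192.168.219.0/29 (6 hosts, 6 usable)


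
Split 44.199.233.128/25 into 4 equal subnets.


New prefix = 25 + 2 = 27
Each subnet has 32 addresses
  44.199.233.128/27
  44.199.233.160/27
  44.199.233.192/27
  44.199.233.224/27
Subnets: 44.199.233.128/27, 44.199.233.160/27, 44.199.233.192/27, 44.199.233.224/27


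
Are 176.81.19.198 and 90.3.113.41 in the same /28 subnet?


Mask: 255.255.255.240
176.81.19.198 AND mask = 176.81.19.192
90.3.113.41 AND mask = 90.3.113.32
No, different subnets (176.81.19.192 vs 90.3.113.32)


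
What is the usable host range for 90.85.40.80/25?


Network: 90.85.40.0
Broadcast: 90.85.40.127
First usable = network + 1
Last usable = broadcast - 1
Range: 90.85.40.1 to 90.85.40.126


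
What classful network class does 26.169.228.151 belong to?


First octet: 26
Binary: 00011010
0xxxxxxx -> Class A (1-126)
Class A, default mask 255.0.0.0 (/8)


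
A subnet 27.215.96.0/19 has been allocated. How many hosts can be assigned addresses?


Host bits = 32 - 19 = 13
Total addresses = 2^13 = 8192
Usable = total - 2 (network and broadcast)
Usable hosts: 8190


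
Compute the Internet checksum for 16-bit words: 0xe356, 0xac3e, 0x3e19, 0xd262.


Sum all words (with carry folding):
+ 0xe356 = 0xe356
+ 0xac3e = 0x8f95
+ 0x3e19 = 0xcdae
+ 0xd262 = 0xa011
One's complement: ~0xa011
Checksum = 0x5fee


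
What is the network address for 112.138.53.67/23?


IP:   01110000.10001010.00110101.01000011
Mask: 11111111.11111111.11111110.00000000
AND operation:
Net:  01110000.10001010.00110100.00000000
Network: 112.138.52.0/23


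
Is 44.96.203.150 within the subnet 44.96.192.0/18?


Subnet network: 44.96.192.0
Test IP AND mask: 44.96.192.0
Yes, 44.96.203.150 is in 44.96.192.0/18


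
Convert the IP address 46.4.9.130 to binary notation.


46 = 00101110
4 = 00000100
9 = 00001001
130 = 10000010
Binary: 00101110.00000100.00001001.10000010


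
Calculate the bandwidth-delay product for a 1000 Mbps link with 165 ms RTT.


BDP = bandwidth * RTT
= 1000 Mbps * 165 ms
= 1000 * 1e6 * 165 / 1000 bits
= 165000000 bits
= 20625000 bytes
= 20141.6016 KB
BDP = 165000000 bits (20625000 bytes)


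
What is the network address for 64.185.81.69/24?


IP:   01000000.10111001.01010001.01000101
Mask: 11111111.11111111.11111111.00000000
AND operation:
Net:  01000000.10111001.01010001.00000000
Network: 64.185.81.0/24


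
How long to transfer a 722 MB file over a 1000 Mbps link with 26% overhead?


Effective throughput = 1000 * (1 - 26/100) = 740 Mbps
File size in Mb = 722 * 8 = 5776 Mb
Time = 5776 / 740
Time = 7.8054 seconds


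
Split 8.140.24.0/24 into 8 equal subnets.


New prefix = 24 + 3 = 27
Each subnet has 32 addresses
  8.140.24.0/27
  8.140.24.32/27
  8.140.24.64/27
  8.140.24.96/27
  8.140.24.128/27
  8.140.24.160/27
  8.140.24.192/27
  8.140.24.224/27
Subnets: 8.140.24.0/27, 8.140.24.32/27, 8.140.24.64/27, 8.140.24.96/27, 8.140.24.128/27, 8.140.24.160/27, 8.140.24.192/27, 8.140.24.224/27


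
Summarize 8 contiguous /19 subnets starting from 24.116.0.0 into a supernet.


Original prefix: /19
Number of subnets: 8 = 2^3
New prefix = 19 - 3 = 16
Supernet: 24.116.0.0/16


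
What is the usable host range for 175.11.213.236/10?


Network: 175.0.0.0
Broadcast: 175.63.255.255
First usable = network + 1
Last usable = broadcast - 1
Range: 175.0.0.1 to 175.63.255.254


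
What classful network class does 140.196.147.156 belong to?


First octet: 140
Binary: 10001100
10xxxxxx -> Class B (128-191)
Class B, default mask 255.255.0.0 (/16)


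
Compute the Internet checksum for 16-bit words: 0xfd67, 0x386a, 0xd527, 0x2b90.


Sum all words (with carry folding):
+ 0xfd67 = 0xfd67
+ 0x386a = 0x35d2
+ 0xd527 = 0x0afa
+ 0x2b90 = 0x368a
One's complement: ~0x368a
Checksum = 0xc975


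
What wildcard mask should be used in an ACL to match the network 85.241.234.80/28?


Subnet mask: 255.255.255.240
Wildcard = 255.255.255.255 - subnet mask
255 - 255 = 0
255 - 255 = 0
255 - 255 = 0
255 - 240 = 15
Wildcard: 0.0.0.15


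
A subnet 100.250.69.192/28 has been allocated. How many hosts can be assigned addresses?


Host bits = 32 - 28 = 4
Total addresses = 2^4 = 16
Usable = total - 2 (network and broadcast)
Usable hosts: 14


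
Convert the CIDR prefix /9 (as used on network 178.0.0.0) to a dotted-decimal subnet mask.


/9 means 9 network bits, 23 host bits
Binary: 11111111100000000000000000000000
Mask: 255.128.0.0


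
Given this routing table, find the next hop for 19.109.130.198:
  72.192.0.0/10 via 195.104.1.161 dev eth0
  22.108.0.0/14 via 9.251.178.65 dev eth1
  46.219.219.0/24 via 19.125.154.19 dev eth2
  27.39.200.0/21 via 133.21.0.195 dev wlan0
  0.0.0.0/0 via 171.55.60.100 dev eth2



Longest prefix match for 19.109.130.198:
  /10 72.192.0.0: no
  /14 22.108.0.0: no
  /24 46.219.219.0: no
  /21 27.39.200.0: no
  /0 0.0.0.0: MATCH
Selected: next-hop 171.55.60.100 via eth2 (matched /0)


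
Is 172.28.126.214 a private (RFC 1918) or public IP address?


RFC 1918 private ranges:
  10.0.0.0/8 (10.0.0.0 - 10.255.255.255)
  172.16.0.0/12 (172.16.0.0 - 172.31.255.255)
  192.168.0.0/16 (192.168.0.0 - 192.168.255.255)
Private (in 172.16.0.0/12)


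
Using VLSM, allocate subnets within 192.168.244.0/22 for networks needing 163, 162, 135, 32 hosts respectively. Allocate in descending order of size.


163 hosts -> /24 (254 usable): 192.168.244.0/24
162 hosts -> /24 (254 usable): 192.168.245.0/24
135 hosts -> /24 (254 usable): 192.168.246.0/24
32 hosts -> /26 (62 usable): 192.168.247.0/26
Allocation: 192.168.244.0/24 (163 hosts, 254 usable); 192.168.245.0/24 (162 hosts, 254 usable); 192.168.246.0/24 (135 hosts, 254 usable); 192.168.247.0/26 (32 hosts, 62 usable)


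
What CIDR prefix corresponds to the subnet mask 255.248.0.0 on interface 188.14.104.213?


Binary: 11111111.11111000.00000000.00000000
Count leading 1s
Prefix: /13


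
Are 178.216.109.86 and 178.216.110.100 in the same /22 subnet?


Mask: 255.255.252.0
178.216.109.86 AND mask = 178.216.108.0
178.216.110.100 AND mask = 178.216.108.0
Yes, same subnet (178.216.108.0)


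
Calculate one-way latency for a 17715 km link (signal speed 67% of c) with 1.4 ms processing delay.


Speed = 0.67 * 3e5 km/s = 201000 km/s
Propagation delay = 17715 / 201000 = 0.0881 s = 88.1343 ms
Processing delay = 1.4 ms
Total one-way latency = 89.5343 ms


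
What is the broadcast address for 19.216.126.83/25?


Network: 19.216.126.0/25
Host bits = 7
Set all host bits to 1:
Broadcast: 19.216.126.127


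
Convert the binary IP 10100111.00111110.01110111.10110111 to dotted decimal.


10100111 = 167
00111110 = 62
01110111 = 119
10110111 = 183
IP: 167.62.119.183


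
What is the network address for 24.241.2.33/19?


IP:   00011000.11110001.00000010.00100001
Mask: 11111111.11111111.11100000.00000000
AND operation:
Net:  00011000.11110001.00000000.00000000
Network: 24.241.0.0/19


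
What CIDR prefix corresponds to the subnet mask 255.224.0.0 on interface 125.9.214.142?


Binary: 11111111.11100000.00000000.00000000
Count leading 1s
Prefix: /11


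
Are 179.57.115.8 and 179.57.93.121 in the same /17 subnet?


Mask: 255.255.128.0
179.57.115.8 AND mask = 179.57.0.0
179.57.93.121 AND mask = 179.57.0.0
Yes, same subnet (179.57.0.0)


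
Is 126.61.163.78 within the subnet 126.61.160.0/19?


Subnet network: 126.61.160.0
Test IP AND mask: 126.61.160.0
Yes, 126.61.163.78 is in 126.61.160.0/19


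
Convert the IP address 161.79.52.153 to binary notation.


161 = 10100001
79 = 01001111
52 = 00110100
153 = 10011001
Binary: 10100001.01001111.00110100.10011001


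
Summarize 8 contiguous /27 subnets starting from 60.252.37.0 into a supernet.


Original prefix: /27
Number of subnets: 8 = 2^3
New prefix = 27 - 3 = 24
Supernet: 60.252.37.0/24


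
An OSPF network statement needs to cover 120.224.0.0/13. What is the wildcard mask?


Subnet mask: 255.248.0.0
Wildcard = 255.255.255.255 - subnet mask
255 - 255 = 0
255 - 248 = 7
255 - 0 = 255
255 - 0 = 255
Wildcard: 0.7.255.255


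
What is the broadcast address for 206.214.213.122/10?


Network: 206.192.0.0/10
Host bits = 22
Set all host bits to 1:
Broadcast: 206.255.255.255


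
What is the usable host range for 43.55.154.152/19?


Network: 43.55.128.0
Broadcast: 43.55.159.255
First usable = network + 1
Last usable = broadcast - 1
Range: 43.55.128.1 to 43.55.159.254


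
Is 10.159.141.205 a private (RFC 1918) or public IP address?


RFC 1918 private ranges:
  10.0.0.0/8 (10.0.0.0 - 10.255.255.255)
  172.16.0.0/12 (172.16.0.0 - 172.31.255.255)
  192.168.0.0/16 (192.168.0.0 - 192.168.255.255)
Private (in 10.0.0.0/8)


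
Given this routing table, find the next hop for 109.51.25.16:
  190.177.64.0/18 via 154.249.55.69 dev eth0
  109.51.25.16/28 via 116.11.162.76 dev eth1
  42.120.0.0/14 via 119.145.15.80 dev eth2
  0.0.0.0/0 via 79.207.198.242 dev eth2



Longest prefix match for 109.51.25.16:
  /18 190.177.64.0: no
  /28 109.51.25.16: MATCH
  /14 42.120.0.0: no
  /0 0.0.0.0: MATCH
Selected: next-hop 116.11.162.76 via eth1 (matched /28)


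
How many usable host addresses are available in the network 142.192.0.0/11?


Host bits = 32 - 11 = 21
Total addresses = 2^21 = 2097152
Usable = total - 2 (network and broadcast)
Usable hosts: 2097150


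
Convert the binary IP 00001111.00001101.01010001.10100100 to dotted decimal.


00001111 = 15
00001101 = 13
01010001 = 81
10100100 = 164
IP: 15.13.81.164


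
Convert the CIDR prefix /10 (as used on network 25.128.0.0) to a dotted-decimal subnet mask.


/10 means 10 network bits, 22 host bits
Binary: 11111111110000000000000000000000
Mask: 255.192.0.0


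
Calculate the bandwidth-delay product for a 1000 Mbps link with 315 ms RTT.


BDP = bandwidth * RTT
= 1000 Mbps * 315 ms
= 1000 * 1e6 * 315 / 1000 bits
= 315000000 bits
= 39375000 bytes
= 38452.1484 KB
BDP = 315000000 bits (39375000 bytes)


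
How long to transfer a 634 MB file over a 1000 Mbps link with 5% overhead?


Effective throughput = 1000 * (1 - 5/100) = 950 Mbps
File size in Mb = 634 * 8 = 5072 Mb
Time = 5072 / 950
Time = 5.3389 seconds


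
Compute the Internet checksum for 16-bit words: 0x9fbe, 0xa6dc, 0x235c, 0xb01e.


Sum all words (with carry folding):
+ 0x9fbe = 0x9fbe
+ 0xa6dc = 0x469b
+ 0x235c = 0x69f7
+ 0xb01e = 0x1a16
One's complement: ~0x1a16
Checksum = 0xe5e9


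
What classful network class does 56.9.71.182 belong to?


First octet: 56
Binary: 00111000
0xxxxxxx -> Class A (1-126)
Class A, default mask 255.0.0.0 (/8)


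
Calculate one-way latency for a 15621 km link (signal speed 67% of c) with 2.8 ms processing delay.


Speed = 0.67 * 3e5 km/s = 201000 km/s
Propagation delay = 15621 / 201000 = 0.0777 s = 77.7164 ms
Processing delay = 2.8 ms
Total one-way latency = 80.5164 ms


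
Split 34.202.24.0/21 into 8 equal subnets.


New prefix = 21 + 3 = 24
Each subnet has 256 addresses
  34.202.24.0/24
  34.202.25.0/24
  34.202.26.0/24
  34.202.27.0/24
  34.202.28.0/24
  34.202.29.0/24
  34.202.30.0/24
  34.202.31.0/24
Subnets: 34.202.24.0/24, 34.202.25.0/24, 34.202.26.0/24, 34.202.27.0/24, 34.202.28.0/24, 34.202.29.0/24, 34.202.30.0/24, 34.202.31.0/24


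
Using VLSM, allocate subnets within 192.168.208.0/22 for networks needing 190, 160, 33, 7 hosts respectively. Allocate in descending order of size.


190 hosts -> /24 (254 usable): 192.168.208.0/24
160 hosts -> /24 (254 usable): 192.168.209.0/24
33 hosts -> /26 (62 usable): 192.168.210.0/26
7 hosts -> /28 (14 usable): 192.168.210.64/28
Allocation: 192.168.208.0/24 (190 hosts, 254 usable); 192.168.209.0/24 (160 hosts, 254 usable); 192.168.210.0/26 (33 hosts, 62 usable); 192.168.210.64/28 (7 hosts, 14 usable)


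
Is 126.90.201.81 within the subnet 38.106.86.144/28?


Subnet network: 38.106.86.144
Test IP AND mask: 126.90.201.80
No, 126.90.201.81 is not in 38.106.86.144/28


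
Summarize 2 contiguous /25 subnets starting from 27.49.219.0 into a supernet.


Original prefix: /25
Number of subnets: 2 = 2^1
New prefix = 25 - 1 = 24
Supernet: 27.49.219.0/24


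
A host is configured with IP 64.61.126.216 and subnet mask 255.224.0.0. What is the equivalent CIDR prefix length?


Binary: 11111111.11100000.00000000.00000000
Count leading 1s
Prefix: /11


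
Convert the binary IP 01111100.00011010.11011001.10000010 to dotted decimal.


01111100 = 124
00011010 = 26
11011001 = 217
10000010 = 130
IP: 124.26.217.130


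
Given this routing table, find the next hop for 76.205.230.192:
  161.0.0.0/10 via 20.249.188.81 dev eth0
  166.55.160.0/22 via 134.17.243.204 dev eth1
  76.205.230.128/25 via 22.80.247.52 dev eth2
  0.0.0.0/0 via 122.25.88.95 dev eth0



Longest prefix match for 76.205.230.192:
  /10 161.0.0.0: no
  /22 166.55.160.0: no
  /25 76.205.230.128: MATCH
  /0 0.0.0.0: MATCH
Selected: next-hop 22.80.247.52 via eth2 (matched /25)


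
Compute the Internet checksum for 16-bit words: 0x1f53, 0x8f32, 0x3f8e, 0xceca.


Sum all words (with carry folding):
+ 0x1f53 = 0x1f53
+ 0x8f32 = 0xae85
+ 0x3f8e = 0xee13
+ 0xceca = 0xbcde
One's complement: ~0xbcde
Checksum = 0x4321


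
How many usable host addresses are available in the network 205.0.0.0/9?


Host bits = 32 - 9 = 23
Total addresses = 2^23 = 8388608
Usable = total - 2 (network and broadcast)
Usable hosts: 8388606


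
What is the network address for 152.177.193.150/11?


IP:   10011000.10110001.11000001.10010110
Mask: 11111111.11100000.00000000.00000000
AND operation:
Net:  10011000.10100000.00000000.00000000
Network: 152.160.0.0/11


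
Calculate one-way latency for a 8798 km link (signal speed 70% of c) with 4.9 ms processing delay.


Speed = 0.7 * 3e5 km/s = 210000 km/s
Propagation delay = 8798 / 210000 = 0.0419 s = 41.8952 ms
Processing delay = 4.9 ms
Total one-way latency = 46.7952 ms


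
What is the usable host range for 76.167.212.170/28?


Network: 76.167.212.160
Broadcast: 76.167.212.175
First usable = network + 1
Last usable = broadcast - 1
Range: 76.167.212.161 to 76.167.212.174


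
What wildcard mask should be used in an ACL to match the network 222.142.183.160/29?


Subnet mask: 255.255.255.248
Wildcard = 255.255.255.255 - subnet mask
255 - 255 = 0
255 - 255 = 0
255 - 255 = 0
255 - 248 = 7
Wildcard: 0.0.0.7


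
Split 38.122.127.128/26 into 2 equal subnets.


New prefix = 26 + 1 = 27
Each subnet has 32 addresses
  38.122.127.128/27
  38.122.127.160/27
Subnets: 38.122.127.128/27, 38.122.127.160/27


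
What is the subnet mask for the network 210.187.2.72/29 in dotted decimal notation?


/29 means 29 network bits, 3 host bits
Binary: 11111111111111111111111111111000
Mask: 255.255.255.248


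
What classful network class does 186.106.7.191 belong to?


First octet: 186
Binary: 10111010
10xxxxxx -> Class B (128-191)
Class B, default mask 255.255.0.0 (/16)


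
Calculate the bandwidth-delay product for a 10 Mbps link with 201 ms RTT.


BDP = bandwidth * RTT
= 10 Mbps * 201 ms
= 10 * 1e6 * 201 / 1000 bits
= 2010000 bits
= 251250 bytes
= 245.3613 KB
BDP = 2010000 bits (251250 bytes)


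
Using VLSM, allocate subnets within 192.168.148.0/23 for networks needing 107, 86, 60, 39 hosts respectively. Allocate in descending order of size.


107 hosts -> /25 (126 usable): 192.168.148.0/25
86 hosts -> /25 (126 usable): 192.168.148.128/25
60 hosts -> /26 (62 usable): 192.168.149.0/26
39 hosts -> /26 (62 usable): 192.168.149.64/26
Allocation: 192.168.148.0/25 (107 hosts, 126 usable); 192.168.148.128/25 (86 hosts, 126 usable); 192.168.149.0/26 (60 hosts, 62 usable); 192.168.149.64/26 (39 hosts, 62 usable)


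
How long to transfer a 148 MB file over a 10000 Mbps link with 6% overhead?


Effective throughput = 10000 * (1 - 6/100) = 9400 Mbps
File size in Mb = 148 * 8 = 1184 Mb
Time = 1184 / 9400
Time = 0.126 seconds


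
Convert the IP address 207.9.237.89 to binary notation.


207 = 11001111
9 = 00001001
237 = 11101101
89 = 01011001
Binary: 11001111.00001001.11101101.01011001


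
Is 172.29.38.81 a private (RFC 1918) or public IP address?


RFC 1918 private ranges:
  10.0.0.0/8 (10.0.0.0 - 10.255.255.255)
  172.16.0.0/12 (172.16.0.0 - 172.31.255.255)
  192.168.0.0/16 (192.168.0.0 - 192.168.255.255)
Private (in 172.16.0.0/12)


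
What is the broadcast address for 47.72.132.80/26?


Network: 47.72.132.64/26
Host bits = 6
Set all host bits to 1:
Broadcast: 47.72.132.127


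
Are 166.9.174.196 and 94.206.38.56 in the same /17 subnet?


Mask: 255.255.128.0
166.9.174.196 AND mask = 166.9.128.0
94.206.38.56 AND mask = 94.206.0.0
No, different subnets (166.9.128.0 vs 94.206.0.0)


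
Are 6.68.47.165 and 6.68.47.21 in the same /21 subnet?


Mask: 255.255.248.0
6.68.47.165 AND mask = 6.68.40.0
6.68.47.21 AND mask = 6.68.40.0
Yes, same subnet (6.68.40.0)


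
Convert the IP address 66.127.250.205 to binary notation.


66 = 01000010
127 = 01111111
250 = 11111010
205 = 11001101
Binary: 01000010.01111111.11111010.11001101


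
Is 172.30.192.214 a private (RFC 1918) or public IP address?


RFC 1918 private ranges:
  10.0.0.0/8 (10.0.0.0 - 10.255.255.255)
  172.16.0.0/12 (172.16.0.0 - 172.31.255.255)
  192.168.0.0/16 (192.168.0.0 - 192.168.255.255)
Private (in 172.16.0.0/12)


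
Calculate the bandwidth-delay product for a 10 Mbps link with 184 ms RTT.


BDP = bandwidth * RTT
= 10 Mbps * 184 ms
= 10 * 1e6 * 184 / 1000 bits
= 1840000 bits
= 230000 bytes
= 224.6094 KB
BDP = 1840000 bits (230000 bytes)


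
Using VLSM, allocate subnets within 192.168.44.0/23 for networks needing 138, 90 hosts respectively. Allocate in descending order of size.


138 hosts -> /24 (254 usable): 192.168.44.0/24
90 hosts -> /25 (126 usable): 192.168.45.0/25
Allocation: 192.168.44.0/24 (138 hosts, 254 usable); 192.168.45.0/25 (90 hosts, 126 usable)


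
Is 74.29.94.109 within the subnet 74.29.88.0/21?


Subnet network: 74.29.88.0
Test IP AND mask: 74.29.88.0
Yes, 74.29.94.109 is in 74.29.88.0/21


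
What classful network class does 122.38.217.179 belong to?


First octet: 122
Binary: 01111010
0xxxxxxx -> Class A (1-126)
Class A, default mask 255.0.0.0 (/8)


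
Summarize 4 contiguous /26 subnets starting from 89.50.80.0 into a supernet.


Original prefix: /26
Number of subnets: 4 = 2^2
New prefix = 26 - 2 = 24
Supernet: 89.50.80.0/24


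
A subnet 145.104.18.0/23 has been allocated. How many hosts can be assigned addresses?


Host bits = 32 - 23 = 9
Total addresses = 2^9 = 512
Usable = total - 2 (network and broadcast)
Usable hosts: 510


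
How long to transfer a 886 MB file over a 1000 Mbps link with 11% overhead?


Effective throughput = 1000 * (1 - 11/100) = 890 Mbps
File size in Mb = 886 * 8 = 7088 Mb
Time = 7088 / 890
Time = 7.964 seconds


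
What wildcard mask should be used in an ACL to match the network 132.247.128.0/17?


Subnet mask: 255.255.128.0
Wildcard = 255.255.255.255 - subnet mask
255 - 255 = 0
255 - 255 = 0
255 - 128 = 127
255 - 0 = 255
Wildcard: 0.0.127.255


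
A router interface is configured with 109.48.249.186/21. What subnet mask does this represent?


/21 means 21 network bits, 11 host bits
Binary: 11111111111111111111100000000000
Mask: 255.255.248.0


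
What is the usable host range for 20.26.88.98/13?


Network: 20.24.0.0
Broadcast: 20.31.255.255
First usable = network + 1
Last usable = broadcast - 1
Range: 20.24.0.1 to 20.31.255.254


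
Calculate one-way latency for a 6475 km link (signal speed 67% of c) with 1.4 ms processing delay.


Speed = 0.67 * 3e5 km/s = 201000 km/s
Propagation delay = 6475 / 201000 = 0.0322 s = 32.2139 ms
Processing delay = 1.4 ms
Total one-way latency = 33.6139 ms


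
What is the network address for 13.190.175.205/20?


IP:   00001101.10111110.10101111.11001101
Mask: 11111111.11111111.11110000.00000000
AND operation:
Net:  00001101.10111110.10100000.00000000
Network: 13.190.160.0/20


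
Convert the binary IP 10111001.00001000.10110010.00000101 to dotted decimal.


10111001 = 185
00001000 = 8
10110010 = 178
00000101 = 5
IP: 185.8.178.5


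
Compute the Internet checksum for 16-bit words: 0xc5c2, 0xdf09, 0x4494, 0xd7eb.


Sum all words (with carry folding):
+ 0xc5c2 = 0xc5c2
+ 0xdf09 = 0xa4cc
+ 0x4494 = 0xe960
+ 0xd7eb = 0xc14c
One's complement: ~0xc14c
Checksum = 0x3eb3


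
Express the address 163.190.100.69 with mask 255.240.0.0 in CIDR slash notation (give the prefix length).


Binary: 11111111.11110000.00000000.00000000
Count leading 1s
Prefix: /12


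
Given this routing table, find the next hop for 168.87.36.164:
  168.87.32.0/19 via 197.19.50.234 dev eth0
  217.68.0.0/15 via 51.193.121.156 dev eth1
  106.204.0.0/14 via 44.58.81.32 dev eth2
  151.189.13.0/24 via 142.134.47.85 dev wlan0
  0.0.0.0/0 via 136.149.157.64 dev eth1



Longest prefix match for 168.87.36.164:
  /19 168.87.32.0: MATCH
  /15 217.68.0.0: no
  /14 106.204.0.0: no
  /24 151.189.13.0: no
  /0 0.0.0.0: MATCH
Selected: next-hop 197.19.50.234 via eth0 (matched /19)


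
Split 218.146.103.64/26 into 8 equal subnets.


New prefix = 26 + 3 = 29
Each subnet has 8 addresses
  218.146.103.64/29
  218.146.103.72/29
  218.146.103.80/29
  218.146.103.88/29
  218.146.103.96/29
  218.146.103.104/29
  218.146.103.112/29
  218.146.103.120/29
Subnets: 218.146.103.64/29, 218.146.103.72/29, 218.146.103.80/29, 218.146.103.88/29, 218.146.103.96/29, 218.146.103.104/29, 218.146.103.112/29, 218.146.103.120/29


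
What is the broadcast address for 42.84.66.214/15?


Network: 42.84.0.0/15
Host bits = 17
Set all host bits to 1:
Broadcast: 42.85.255.255


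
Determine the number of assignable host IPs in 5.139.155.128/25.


Host bits = 32 - 25 = 7
Total addresses = 2^7 = 128
Usable = total - 2 (network and broadcast)
Usable hosts: 126


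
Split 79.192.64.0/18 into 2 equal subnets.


New prefix = 18 + 1 = 19
Each subnet has 8192 addresses
  79.192.64.0/19
  79.192.96.0/19
Subnets: 79.192.64.0/19, 79.192.96.0/19


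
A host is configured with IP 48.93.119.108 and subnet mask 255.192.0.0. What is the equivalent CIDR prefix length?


Binary: 11111111.11000000.00000000.00000000
Count leading 1s
Prefix: /10


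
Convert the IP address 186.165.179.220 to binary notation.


186 = 10111010
165 = 10100101
179 = 10110011
220 = 11011100
Binary: 10111010.10100101.10110011.11011100


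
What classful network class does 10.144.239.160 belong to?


First octet: 10
Binary: 00001010
0xxxxxxx -> Class A (1-126)
Class A, default mask 255.0.0.0 (/8)


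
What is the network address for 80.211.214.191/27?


IP:   01010000.11010011.11010110.10111111
Mask: 11111111.11111111.11111111.11100000
AND operation:
Net:  01010000.11010011.11010110.10100000
Network: 80.211.214.160/27


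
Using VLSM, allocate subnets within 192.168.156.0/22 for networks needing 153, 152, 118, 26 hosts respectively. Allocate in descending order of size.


153 hosts -> /24 (254 usable): 192.168.156.0/24
152 hosts -> /24 (254 usable): 192.168.157.0/24
118 hosts -> /25 (126 usable): 192.168.158.0/25
26 hosts -> /27 (30 usable): 192.168.158.128/27
Allocation: 192.168.156.0/24 (153 hosts, 254 usable); 192.168.157.0/24 (152 hosts, 254 usable); 192.168.158.0/25 (118 hosts, 126 usable); 192.168.158.128/27 (26 hosts, 30 usable)


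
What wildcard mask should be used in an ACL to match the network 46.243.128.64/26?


Subnet mask: 255.255.255.192
Wildcard = 255.255.255.255 - subnet mask
255 - 255 = 0
255 - 255 = 0
255 - 255 = 0
255 - 192 = 63
Wildcard: 0.0.0.63


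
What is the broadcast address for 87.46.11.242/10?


Network: 87.0.0.0/10
Host bits = 22
Set all host bits to 1:
Broadcast: 87.63.255.255


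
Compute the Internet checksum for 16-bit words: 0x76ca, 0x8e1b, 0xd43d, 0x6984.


Sum all words (with carry folding):
+ 0x76ca = 0x76ca
+ 0x8e1b = 0x04e6
+ 0xd43d = 0xd923
+ 0x6984 = 0x42a8
One's complement: ~0x42a8
Checksum = 0xbd57


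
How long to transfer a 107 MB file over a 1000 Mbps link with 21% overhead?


Effective throughput = 1000 * (1 - 21/100) = 790 Mbps
File size in Mb = 107 * 8 = 856 Mb
Time = 856 / 790
Time = 1.0835 seconds


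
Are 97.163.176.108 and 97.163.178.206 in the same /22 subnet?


Mask: 255.255.252.0
97.163.176.108 AND mask = 97.163.176.0
97.163.178.206 AND mask = 97.163.176.0
Yes, same subnet (97.163.176.0)


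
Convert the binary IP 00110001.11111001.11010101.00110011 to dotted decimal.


00110001 = 49
11111001 = 249
11010101 = 213
00110011 = 51
IP: 49.249.213.51


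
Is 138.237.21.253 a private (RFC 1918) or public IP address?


RFC 1918 private ranges:
  10.0.0.0/8 (10.0.0.0 - 10.255.255.255)
  172.16.0.0/12 (172.16.0.0 - 172.31.255.255)
  192.168.0.0/16 (192.168.0.0 - 192.168.255.255)
Public (not in any RFC 1918 range)


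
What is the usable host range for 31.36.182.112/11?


Network: 31.32.0.0
Broadcast: 31.63.255.255
First usable = network + 1
Last usable = broadcast - 1
Range: 31.32.0.1 to 31.63.255.254


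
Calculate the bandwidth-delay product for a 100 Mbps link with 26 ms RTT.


BDP = bandwidth * RTT
= 100 Mbps * 26 ms
= 100 * 1e6 * 26 / 1000 bits
= 2600000 bits
= 325000 bytes
= 317.3828 KB
BDP = 2600000 bits (325000 bytes)


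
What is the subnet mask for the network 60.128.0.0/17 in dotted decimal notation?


/17 means 17 network bits, 15 host bits
Binary: 11111111111111111000000000000000
Mask: 255.255.128.0


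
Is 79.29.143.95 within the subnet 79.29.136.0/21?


Subnet network: 79.29.136.0
Test IP AND mask: 79.29.136.0
Yes, 79.29.143.95 is in 79.29.136.0/21


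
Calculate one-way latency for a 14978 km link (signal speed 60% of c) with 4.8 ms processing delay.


Speed = 0.6 * 3e5 km/s = 180000 km/s
Propagation delay = 14978 / 180000 = 0.0832 s = 83.2111 ms
Processing delay = 4.8 ms
Total one-way latency = 88.0111 ms


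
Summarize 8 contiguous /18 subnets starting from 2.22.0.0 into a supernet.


Original prefix: /18
Number of subnets: 8 = 2^3
New prefix = 18 - 3 = 15
Supernet: 2.22.0.0/15


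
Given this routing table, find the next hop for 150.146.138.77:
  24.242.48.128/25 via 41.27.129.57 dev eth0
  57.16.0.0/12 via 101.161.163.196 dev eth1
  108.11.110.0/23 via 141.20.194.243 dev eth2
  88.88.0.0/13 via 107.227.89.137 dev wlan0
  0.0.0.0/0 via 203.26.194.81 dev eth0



Longest prefix match for 150.146.138.77:
  /25 24.242.48.128: no
  /12 57.16.0.0: no
  /23 108.11.110.0: no
  /13 88.88.0.0: no
  /0 0.0.0.0: MATCH
Selected: next-hop 203.26.194.81 via eth0 (matched /0)


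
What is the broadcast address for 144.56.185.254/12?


Network: 144.48.0.0/12
Host bits = 20
Set all host bits to 1:
Broadcast: 144.63.255.255


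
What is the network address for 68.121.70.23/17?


IP:   01000100.01111001.01000110.00010111
Mask: 11111111.11111111.10000000.00000000
AND operation:
Net:  01000100.01111001.00000000.00000000
Network: 68.121.0.0/17


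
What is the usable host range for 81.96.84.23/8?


Network: 81.0.0.0
Broadcast: 81.255.255.255
First usable = network + 1
Last usable = broadcast - 1
Range: 81.0.0.1 to 81.255.255.254


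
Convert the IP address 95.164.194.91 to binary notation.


95 = 01011111
164 = 10100100
194 = 11000010
91 = 01011011
Binary: 01011111.10100100.11000010.01011011


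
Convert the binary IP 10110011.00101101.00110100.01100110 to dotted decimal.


10110011 = 179
00101101 = 45
00110100 = 52
01100110 = 102
IP: 179.45.52.102


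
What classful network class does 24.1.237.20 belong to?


First octet: 24
Binary: 00011000
0xxxxxxx -> Class A (1-126)
Class A, default mask 255.0.0.0 (/8)


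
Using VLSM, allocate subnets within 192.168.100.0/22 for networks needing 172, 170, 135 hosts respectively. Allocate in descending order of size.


172 hosts -> /24 (254 usable): 192.168.100.0/24
170 hosts -> /24 (254 usable): 192.168.101.0/24
135 hosts -> /24 (254 usable): 192.168.102.0/24
Allocation: 192.168.100.0/24 (172 hosts, 254 usable); 192.168.101.0/24 (170 hosts, 254 usable); 192.168.102.0/24 (135 hosts, 254 usable)


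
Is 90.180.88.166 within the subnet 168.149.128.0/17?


Subnet network: 168.149.128.0
Test IP AND mask: 90.180.0.0
No, 90.180.88.166 is not in 168.149.128.0/17


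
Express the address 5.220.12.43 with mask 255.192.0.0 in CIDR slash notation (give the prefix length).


Binary: 11111111.11000000.00000000.00000000
Count leading 1s
Prefix: /10


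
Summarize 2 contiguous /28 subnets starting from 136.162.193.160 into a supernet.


Original prefix: /28
Number of subnets: 2 = 2^1
New prefix = 28 - 1 = 27
Supernet: 136.162.193.160/27


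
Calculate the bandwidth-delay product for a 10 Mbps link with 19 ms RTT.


BDP = bandwidth * RTT
= 10 Mbps * 19 ms
= 10 * 1e6 * 19 / 1000 bits
= 190000 bits
= 23750 bytes
= 23.1934 KB
BDP = 190000 bits (23750 bytes)


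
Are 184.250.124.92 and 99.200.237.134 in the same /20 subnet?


Mask: 255.255.240.0
184.250.124.92 AND mask = 184.250.112.0
99.200.237.134 AND mask = 99.200.224.0
No, different subnets (184.250.112.0 vs 99.200.224.0)


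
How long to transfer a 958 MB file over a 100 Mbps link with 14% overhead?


Effective throughput = 100 * (1 - 14/100) = 86 Mbps
File size in Mb = 958 * 8 = 7664 Mb
Time = 7664 / 86
Time = 89.1163 seconds


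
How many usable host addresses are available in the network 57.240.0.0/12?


Host bits = 32 - 12 = 20
Total addresses = 2^20 = 1048576
Usable = total - 2 (network and broadcast)
Usable hosts: 1048574


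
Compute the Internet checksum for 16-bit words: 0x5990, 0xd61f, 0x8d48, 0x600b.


Sum all words (with carry folding):
+ 0x5990 = 0x5990
+ 0xd61f = 0x2fb0
+ 0x8d48 = 0xbcf8
+ 0x600b = 0x1d04
One's complement: ~0x1d04
Checksum = 0xe2fb


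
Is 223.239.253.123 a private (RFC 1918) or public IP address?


RFC 1918 private ranges:
  10.0.0.0/8 (10.0.0.0 - 10.255.255.255)
  172.16.0.0/12 (172.16.0.0 - 172.31.255.255)
  192.168.0.0/16 (192.168.0.0 - 192.168.255.255)
Public (not in any RFC 1918 range)


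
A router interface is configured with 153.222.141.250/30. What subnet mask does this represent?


/30 means 30 network bits, 2 host bits
Binary: 11111111111111111111111111111100
Mask: 255.255.255.252


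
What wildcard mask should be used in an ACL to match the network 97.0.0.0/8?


Subnet mask: 255.0.0.0
Wildcard = 255.255.255.255 - subnet mask
255 - 255 = 0
255 - 0 = 255
255 - 0 = 255
255 - 0 = 255
Wildcard: 0.255.255.255


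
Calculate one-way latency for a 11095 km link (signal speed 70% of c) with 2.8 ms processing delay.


Speed = 0.7 * 3e5 km/s = 210000 km/s
Propagation delay = 11095 / 210000 = 0.0528 s = 52.8333 ms
Processing delay = 2.8 ms
Total one-way latency = 55.6333 ms


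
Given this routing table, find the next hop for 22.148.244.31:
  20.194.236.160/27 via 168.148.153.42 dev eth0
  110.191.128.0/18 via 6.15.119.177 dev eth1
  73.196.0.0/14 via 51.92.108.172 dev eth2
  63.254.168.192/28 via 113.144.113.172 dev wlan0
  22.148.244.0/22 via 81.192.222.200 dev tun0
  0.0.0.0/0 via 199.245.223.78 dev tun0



Longest prefix match for 22.148.244.31:
  /27 20.194.236.160: no
  /18 110.191.128.0: no
  /14 73.196.0.0: no
  /28 63.254.168.192: no
  /22 22.148.244.0: MATCH
  /0 0.0.0.0: MATCH
Selected: next-hop 81.192.222.200 via tun0 (matched /22)


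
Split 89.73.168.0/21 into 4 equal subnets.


New prefix = 21 + 2 = 23
Each subnet has 512 addresses
  89.73.168.0/23
  89.73.170.0/23
  89.73.172.0/23
  89.73.174.0/23
Subnets: 89.73.168.0/23, 89.73.170.0/23, 89.73.172.0/23, 89.73.174.0/23


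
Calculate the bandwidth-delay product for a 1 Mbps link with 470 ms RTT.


BDP = bandwidth * RTT
= 1 Mbps * 470 ms
= 1 * 1e6 * 470 / 1000 bits
= 470000 bits
= 58750 bytes
= 57.373 KB
BDP = 470000 bits (58750 bytes)


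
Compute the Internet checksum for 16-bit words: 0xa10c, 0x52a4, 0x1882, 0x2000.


Sum all words (with carry folding):
+ 0xa10c = 0xa10c
+ 0x52a4 = 0xf3b0
+ 0x1882 = 0x0c33
+ 0x2000 = 0x2c33
One's complement: ~0x2c33
Checksum = 0xd3cc


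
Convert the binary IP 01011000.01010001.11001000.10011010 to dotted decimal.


01011000 = 88
01010001 = 81
11001000 = 200
10011010 = 154
IP: 88.81.200.154


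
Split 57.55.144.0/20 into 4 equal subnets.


New prefix = 20 + 2 = 22
Each subnet has 1024 addresses
  57.55.144.0/22
  57.55.148.0/22
  57.55.152.0/22
  57.55.156.0/22
Subnets: 57.55.144.0/22, 57.55.148.0/22, 57.55.152.0/22, 57.55.156.0/22


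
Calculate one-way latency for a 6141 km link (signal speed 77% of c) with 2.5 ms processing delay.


Speed = 0.77 * 3e5 km/s = 231000 km/s
Propagation delay = 6141 / 231000 = 0.0266 s = 26.5844 ms
Processing delay = 2.5 ms
Total one-way latency = 29.0844 ms


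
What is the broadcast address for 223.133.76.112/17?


Network: 223.133.0.0/17
Host bits = 15
Set all host bits to 1:
Broadcast: 223.133.127.255


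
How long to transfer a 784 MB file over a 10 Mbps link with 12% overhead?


Effective throughput = 10 * (1 - 12/100) = 8.8 Mbps
File size in Mb = 784 * 8 = 6272 Mb
Time = 6272 / 8.8
Time = 712.7273 seconds


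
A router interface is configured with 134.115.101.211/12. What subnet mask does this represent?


/12 means 12 network bits, 20 host bits
Binary: 11111111111100000000000000000000
Mask: 255.240.0.0


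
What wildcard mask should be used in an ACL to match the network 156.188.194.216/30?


Subnet mask: 255.255.255.252
Wildcard = 255.255.255.255 - subnet mask
255 - 255 = 0
255 - 255 = 0
255 - 255 = 0
255 - 252 = 3
Wildcard: 0.0.0.3


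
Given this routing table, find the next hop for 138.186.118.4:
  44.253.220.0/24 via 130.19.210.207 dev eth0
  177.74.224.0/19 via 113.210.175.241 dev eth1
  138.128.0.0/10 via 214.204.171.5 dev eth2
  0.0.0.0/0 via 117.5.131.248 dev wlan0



Longest prefix match for 138.186.118.4:
  /24 44.253.220.0: no
  /19 177.74.224.0: no
  /10 138.128.0.0: MATCH
  /0 0.0.0.0: MATCH
Selected: next-hop 214.204.171.5 via eth2 (matched /10)


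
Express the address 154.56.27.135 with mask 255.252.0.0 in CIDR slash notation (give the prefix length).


Binary: 11111111.11111100.00000000.00000000
Count leading 1s
Prefix: /14


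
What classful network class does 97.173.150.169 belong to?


First octet: 97
Binary: 01100001
0xxxxxxx -> Class A (1-126)
Class A, default mask 255.0.0.0 (/8)


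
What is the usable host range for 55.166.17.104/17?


Network: 55.166.0.0
Broadcast: 55.166.127.255
First usable = network + 1
Last usable = broadcast - 1
Range: 55.166.0.1 to 55.166.127.254


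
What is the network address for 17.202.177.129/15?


IP:   00010001.11001010.10110001.10000001
Mask: 11111111.11111110.00000000.00000000
AND operation:
Net:  00010001.11001010.00000000.00000000
Network: 17.202.0.0/15


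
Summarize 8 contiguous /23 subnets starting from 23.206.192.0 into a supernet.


Original prefix: /23
Number of subnets: 8 = 2^3
New prefix = 23 - 3 = 20
Supernet: 23.206.192.0/20


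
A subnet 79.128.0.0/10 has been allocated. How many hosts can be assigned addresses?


Host bits = 32 - 10 = 22
Total addresses = 2^22 = 4194304
Usable = total - 2 (network and broadcast)
Usable hosts: 4194302


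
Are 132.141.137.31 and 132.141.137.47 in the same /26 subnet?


Mask: 255.255.255.192
132.141.137.31 AND mask = 132.141.137.0
132.141.137.47 AND mask = 132.141.137.0
Yes, same subnet (132.141.137.0)


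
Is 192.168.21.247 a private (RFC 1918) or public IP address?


RFC 1918 private ranges:
  10.0.0.0/8 (10.0.0.0 - 10.255.255.255)
  172.16.0.0/12 (172.16.0.0 - 172.31.255.255)
  192.168.0.0/16 (192.168.0.0 - 192.168.255.255)
Private (in 192.168.0.0/16)


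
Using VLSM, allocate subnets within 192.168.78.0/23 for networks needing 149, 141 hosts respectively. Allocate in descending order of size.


149 hosts -> /24 (254 usable): 192.168.78.0/24
141 hosts -> /24 (254 usable): 192.168.79.0/24
Allocation: 192.168.78.0/24 (149 hosts, 254 usable); 192.168.79.0/24 (141 hosts, 254 usable)


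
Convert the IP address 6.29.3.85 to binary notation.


6 = 00000110
29 = 00011101
3 = 00000011
85 = 01010101
Binary: 00000110.00011101.00000011.01010101


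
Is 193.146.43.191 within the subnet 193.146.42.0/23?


Subnet network: 193.146.42.0
Test IP AND mask: 193.146.42.0
Yes, 193.146.43.191 is in 193.146.42.0/23


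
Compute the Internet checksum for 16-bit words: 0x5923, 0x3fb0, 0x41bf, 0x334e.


Sum all words (with carry folding):
+ 0x5923 = 0x5923
+ 0x3fb0 = 0x98d3
+ 0x41bf = 0xda92
+ 0x334e = 0x0de1
One's complement: ~0x0de1
Checksum = 0xf21e


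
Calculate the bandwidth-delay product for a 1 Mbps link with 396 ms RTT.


BDP = bandwidth * RTT
= 1 Mbps * 396 ms
= 1 * 1e6 * 396 / 1000 bits
= 396000 bits
= 49500 bytes
= 48.3398 KB
BDP = 396000 bits (49500 bytes)


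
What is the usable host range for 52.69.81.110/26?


Network: 52.69.81.64
Broadcast: 52.69.81.127
First usable = network + 1
Last usable = broadcast - 1
Range: 52.69.81.65 to 52.69.81.126


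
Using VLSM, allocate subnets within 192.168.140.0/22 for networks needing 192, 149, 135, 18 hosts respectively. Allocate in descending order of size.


192 hosts -> /24 (254 usable): 192.168.140.0/24
149 hosts -> /24 (254 usable): 192.168.141.0/24
135 hosts -> /24 (254 usable): 192.168.142.0/24
18 hosts -> /27 (30 usable): 192.168.143.0/27
Allocation: 192.168.140.0/24 (192 hosts, 254 usable); 192.168.141.0/24 (149 hosts, 254 usable); 192.168.142.0/24 (135 hosts, 254 usable); 192.168.143.0/27 (18 hosts, 30 usable)


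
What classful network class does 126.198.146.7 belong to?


First octet: 126
Binary: 01111110
0xxxxxxx -> Class A (1-126)
Class A, default mask 255.0.0.0 (/8)


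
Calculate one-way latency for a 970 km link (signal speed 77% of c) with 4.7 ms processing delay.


Speed = 0.77 * 3e5 km/s = 231000 km/s
Propagation delay = 970 / 231000 = 0.0042 s = 4.1991 ms
Processing delay = 4.7 ms
Total one-way latency = 8.8991 ms


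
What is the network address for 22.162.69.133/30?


IP:   00010110.10100010.01000101.10000101
Mask: 11111111.11111111.11111111.11111100
AND operation:
Net:  00010110.10100010.01000101.10000100
Network: 22.162.69.132/30
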